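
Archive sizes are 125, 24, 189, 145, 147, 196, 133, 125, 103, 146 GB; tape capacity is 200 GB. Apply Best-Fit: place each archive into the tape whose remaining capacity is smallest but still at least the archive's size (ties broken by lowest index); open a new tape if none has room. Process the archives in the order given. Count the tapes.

tape 1: place 125 GB, 75 GB left
tape 1: place 24 GB, 51 GB left
tape 2: place 189 GB, 11 GB left
tape 3: place 145 GB, 55 GB left
tape 4: place 147 GB, 53 GB left
tape 5: place 196 GB, 4 GB left
tape 6: place 133 GB, 67 GB left
tape 7: place 125 GB, 75 GB left
tape 8: place 103 GB, 97 GB left
tape 9: place 146 GB, 54 GB left

9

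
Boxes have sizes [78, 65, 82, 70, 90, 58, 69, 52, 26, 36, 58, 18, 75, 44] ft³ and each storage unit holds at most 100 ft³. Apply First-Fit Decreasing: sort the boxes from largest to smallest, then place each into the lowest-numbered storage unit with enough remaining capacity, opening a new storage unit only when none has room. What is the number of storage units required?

Sorted descending: 90, 82, 78, 75, 70, 69, 65, 58, 58, 52, 44, 36, 26, 18.
storage unit 1: place 90 ft³, 10 ft³ left
storage unit 2: place 82 ft³, 18 ft³ left
storage unit 3: place 78 ft³, 22 ft³ left
storage unit 4: place 75 ft³, 25 ft³ left
storage unit 5: place 70 ft³, 30 ft³ left
storage unit 6: place 69 ft³, 31 ft³ left
storage unit 7: place 65 ft³, 35 ft³ left
storage unit 8: place 58 ft³, 42 ft³ left
storage unit 9: place 58 ft³, 42 ft³ left
storage unit 10: place 52 ft³, 48 ft³ left
storage unit 10: place 44 ft³, 4 ft³ left
storage unit 8: place 36 ft³, 6 ft³ left
storage unit 5: place 26 ft³, 4 ft³ left
storage unit 2: place 18 ft³, 0 ft³ left
Final storage units: [90] [82,18] [78] [75] [70,26] [69] [65] [58,36] [58] [52,44].

10 storage units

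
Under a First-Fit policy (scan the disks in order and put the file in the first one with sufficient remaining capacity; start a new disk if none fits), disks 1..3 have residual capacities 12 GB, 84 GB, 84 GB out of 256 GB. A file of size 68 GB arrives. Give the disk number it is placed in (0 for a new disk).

2

Disks with room: disk 2 (84 GB), disk 3 (84 GB).
The first with room is disk 2.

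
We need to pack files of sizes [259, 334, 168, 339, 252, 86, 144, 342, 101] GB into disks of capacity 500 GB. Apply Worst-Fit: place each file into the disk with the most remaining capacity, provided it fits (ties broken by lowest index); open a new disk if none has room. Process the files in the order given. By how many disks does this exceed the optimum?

Worst-Fit: [259,168] [334,144] [339] [252,86,101] [342] → 5 disks.
Total size 2025 GB; any packing needs at least ⌈2025/500⌉ = 5 disks.
So 5 is already optimal.

0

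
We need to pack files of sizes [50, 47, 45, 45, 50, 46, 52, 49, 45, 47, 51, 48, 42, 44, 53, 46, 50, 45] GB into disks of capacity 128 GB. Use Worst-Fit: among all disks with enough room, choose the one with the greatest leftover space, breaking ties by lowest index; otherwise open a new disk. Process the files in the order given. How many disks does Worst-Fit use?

9

disk 1: place 50 GB, 78 GB left
disk 1: place 47 GB, 31 GB left
disk 2: place 45 GB, 83 GB left
disk 2: place 45 GB, 38 GB left
disk 3: place 50 GB, 78 GB left
disk 3: place 46 GB, 32 GB left
disk 4: place 52 GB, 76 GB left
disk 4: place 49 GB, 27 GB left
disk 5: place 45 GB, 83 GB left
disk 5: place 47 GB, 36 GB left
disk 6: place 51 GB, 77 GB left
disk 6: place 48 GB, 29 GB left
disk 7: place 42 GB, 86 GB left
disk 7: place 44 GB, 42 GB left
disk 8: place 53 GB, 75 GB left
disk 8: place 46 GB, 29 GB left
disk 9: place 50 GB, 78 GB left
disk 9: place 45 GB, 33 GB left
Final disks: [50,47] [45,45] [50,46] [52,49] [45,47] [51,48] [42,44] [53,46] [50,45].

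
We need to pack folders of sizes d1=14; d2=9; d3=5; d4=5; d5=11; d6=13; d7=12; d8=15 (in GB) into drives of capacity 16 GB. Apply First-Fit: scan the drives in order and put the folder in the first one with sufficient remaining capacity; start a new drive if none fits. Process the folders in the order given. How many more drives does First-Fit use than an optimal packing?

First-Fit: [14] [9,5] [5,11] [13] [12] [15] → 6 drives.
Total size 84 GB; any packing needs at least ⌈84/16⌉ = 6 drives.
So 6 is already optimal.

0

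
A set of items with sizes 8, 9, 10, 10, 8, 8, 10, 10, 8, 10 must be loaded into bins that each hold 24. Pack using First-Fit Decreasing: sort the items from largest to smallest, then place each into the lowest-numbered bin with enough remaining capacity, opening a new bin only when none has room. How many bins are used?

5 bins

Sorted descending: 10, 10, 10, 10, 10, 9, 8, 8, 8, 8.
bin 1: place 10, 14 left
bin 1: place 10, 4 left
bin 2: place 10, 14 left
bin 2: place 10, 4 left
bin 3: place 10, 14 left
bin 3: place 9, 5 left
bin 4: place 8, 16 left
bin 4: place 8, 8 left
bin 4: place 8, 0 left
bin 5: place 8, 16 left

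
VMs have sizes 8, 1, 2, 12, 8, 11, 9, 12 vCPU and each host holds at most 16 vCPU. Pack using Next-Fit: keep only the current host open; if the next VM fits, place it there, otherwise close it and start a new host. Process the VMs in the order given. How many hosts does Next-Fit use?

6 hosts

8 vCPU → host 1 (remaining 8 vCPU)
1 vCPU → host 1 (remaining 7 vCPU)
2 vCPU → host 1 (remaining 5 vCPU)
12 vCPU → host 2 (remaining 4 vCPU)
8 vCPU → host 3 (remaining 8 vCPU)
11 vCPU → host 4 (remaining 5 vCPU)
9 vCPU → host 5 (remaining 7 vCPU)
12 vCPU → host 6 (remaining 4 vCPU)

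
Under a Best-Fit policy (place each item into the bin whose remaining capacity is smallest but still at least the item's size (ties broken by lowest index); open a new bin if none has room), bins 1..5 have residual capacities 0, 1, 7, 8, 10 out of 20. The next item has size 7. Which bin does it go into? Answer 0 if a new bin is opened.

3

Bins with room: bin 3 (7), bin 4 (8), bin 5 (10).
Tightest fit is bin 3 with 7 free.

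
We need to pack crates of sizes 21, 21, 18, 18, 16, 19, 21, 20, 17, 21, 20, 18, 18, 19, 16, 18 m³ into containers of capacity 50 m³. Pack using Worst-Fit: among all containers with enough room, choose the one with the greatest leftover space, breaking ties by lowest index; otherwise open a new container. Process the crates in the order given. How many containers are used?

Put 21 m³ in container 1; 29 m³ remain.
Put 21 m³ in container 1; 8 m³ remain.
Put 18 m³ in container 2; 32 m³ remain.
Put 18 m³ in container 2; 14 m³ remain.
Put 16 m³ in container 3; 34 m³ remain.
Put 19 m³ in container 3; 15 m³ remain.
Put 21 m³ in container 4; 29 m³ remain.
Put 20 m³ in container 4; 9 m³ remain.
Put 17 m³ in container 5; 33 m³ remain.
Put 21 m³ in container 5; 12 m³ remain.
Put 20 m³ in container 6; 30 m³ remain.
Put 18 m³ in container 6; 12 m³ remain.
Put 18 m³ in container 7; 32 m³ remain.
Put 19 m³ in container 7; 13 m³ remain.
Put 16 m³ in container 8; 34 m³ remain.
Put 18 m³ in container 8; 16 m³ remain.
Final containers: [21,21] [18,18] [16,19] [21,20] [17,21] [20,18] [18,19] [16,18].

8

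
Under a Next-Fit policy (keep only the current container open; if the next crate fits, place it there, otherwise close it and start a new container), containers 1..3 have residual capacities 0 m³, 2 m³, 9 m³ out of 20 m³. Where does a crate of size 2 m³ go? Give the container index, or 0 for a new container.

3

Next-Fit only looks at container 3, which has 9 m³ free.
2 m³ fits there.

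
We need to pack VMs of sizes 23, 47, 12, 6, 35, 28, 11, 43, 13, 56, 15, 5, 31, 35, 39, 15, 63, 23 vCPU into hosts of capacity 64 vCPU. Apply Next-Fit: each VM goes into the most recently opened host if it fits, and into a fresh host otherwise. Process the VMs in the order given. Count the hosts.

11

23 vCPU → host 1 (remaining 41 vCPU)
47 vCPU → host 2 (remaining 17 vCPU)
12 vCPU → host 2 (remaining 5 vCPU)
6 vCPU → host 3 (remaining 58 vCPU)
35 vCPU → host 3 (remaining 23 vCPU)
28 vCPU → host 4 (remaining 36 vCPU)
11 vCPU → host 4 (remaining 25 vCPU)
43 vCPU → host 5 (remaining 21 vCPU)
13 vCPU → host 5 (remaining 8 vCPU)
56 vCPU → host 6 (remaining 8 vCPU)
15 vCPU → host 7 (remaining 49 vCPU)
5 vCPU → host 7 (remaining 44 vCPU)
31 vCPU → host 7 (remaining 13 vCPU)
35 vCPU → host 8 (remaining 29 vCPU)
39 vCPU → host 9 (remaining 25 vCPU)
15 vCPU → host 9 (remaining 10 vCPU)
63 vCPU → host 10 (remaining 1 vCPU)
23 vCPU → host 11 (remaining 41 vCPU)
Final hosts: [23] [47,12] [6,35] [28,11] [43,13] [56] [15,5,31] [35] [39,15] [63] [23].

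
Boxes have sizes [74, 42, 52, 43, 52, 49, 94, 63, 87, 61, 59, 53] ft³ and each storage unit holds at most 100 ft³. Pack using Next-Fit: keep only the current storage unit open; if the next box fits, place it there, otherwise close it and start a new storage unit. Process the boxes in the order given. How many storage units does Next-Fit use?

10

storage unit 1: place 74 ft³, 26 ft³ left
storage unit 2: place 42 ft³, 58 ft³ left
storage unit 2: place 52 ft³, 6 ft³ left
storage unit 3: place 43 ft³, 57 ft³ left
storage unit 3: place 52 ft³, 5 ft³ left
storage unit 4: place 49 ft³, 51 ft³ left
storage unit 5: place 94 ft³, 6 ft³ left
storage unit 6: place 63 ft³, 37 ft³ left
storage unit 7: place 87 ft³, 13 ft³ left
storage unit 8: place 61 ft³, 39 ft³ left
storage unit 9: place 59 ft³, 41 ft³ left
storage unit 10: place 53 ft³, 47 ft³ left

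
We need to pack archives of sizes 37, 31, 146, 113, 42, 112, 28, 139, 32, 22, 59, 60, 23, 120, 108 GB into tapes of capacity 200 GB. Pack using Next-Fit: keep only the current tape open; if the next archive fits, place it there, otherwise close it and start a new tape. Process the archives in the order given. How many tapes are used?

37 GB → tape 1 (remaining 163 GB)
31 GB → tape 1 (remaining 132 GB)
146 GB → tape 2 (remaining 54 GB)
113 GB → tape 3 (remaining 87 GB)
42 GB → tape 3 (remaining 45 GB)
112 GB → tape 4 (remaining 88 GB)
28 GB → tape 4 (remaining 60 GB)
139 GB → tape 5 (remaining 61 GB)
32 GB → tape 5 (remaining 29 GB)
22 GB → tape 5 (remaining 7 GB)
59 GB → tape 6 (remaining 141 GB)
60 GB → tape 6 (remaining 81 GB)
23 GB → tape 6 (remaining 58 GB)
120 GB → tape 7 (remaining 80 GB)
108 GB → tape 8 (remaining 92 GB)

8 tapes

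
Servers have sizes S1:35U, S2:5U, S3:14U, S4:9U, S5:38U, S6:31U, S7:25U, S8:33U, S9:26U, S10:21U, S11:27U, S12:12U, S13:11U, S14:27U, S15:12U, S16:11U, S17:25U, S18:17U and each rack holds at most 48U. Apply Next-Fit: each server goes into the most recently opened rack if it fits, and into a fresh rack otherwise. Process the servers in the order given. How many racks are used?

11

Put S1 (35U) in rack 1; 13U remain.
Put S2 (5U) in rack 1; 8U remain.
Put S3 (14U) in rack 2; 34U remain.
Put S4 (9U) in rack 2; 25U remain.
Put S5 (38U) in rack 3; 10U remain.
Put S6 (31U) in rack 4; 17U remain.
Put S7 (25U) in rack 5; 23U remain.
Put S8 (33U) in rack 6; 15U remain.
Put S9 (26U) in rack 7; 22U remain.
Put S10 (21U) in rack 7; 1U remain.
Put S11 (27U) in rack 8; 21U remain.
Put S12 (12U) in rack 8; 9U remain.
Put S13 (11U) in rack 9; 37U remain.
Put S14 (27U) in rack 9; 10U remain.
Put S15 (12U) in rack 10; 36U remain.
Put S16 (11U) in rack 10; 25U remain.
Put S17 (25U) in rack 10; 0U remain.
Put S18 (17U) in rack 11; 31U remain.
Final racks: [35,5] [14,9] [38] [31] [25] [33] [26,21] [27,12] [11,27] [12,11,25] [17].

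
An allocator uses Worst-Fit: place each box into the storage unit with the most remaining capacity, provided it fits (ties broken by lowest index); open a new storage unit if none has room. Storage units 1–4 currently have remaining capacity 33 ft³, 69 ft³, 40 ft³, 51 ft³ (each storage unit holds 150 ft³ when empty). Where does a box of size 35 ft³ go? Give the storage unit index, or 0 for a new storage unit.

Storage units with room: storage unit 2 (69 ft³), storage unit 3 (40 ft³), storage unit 4 (51 ft³).
Most room is storage unit 2 with 69 ft³ free.

2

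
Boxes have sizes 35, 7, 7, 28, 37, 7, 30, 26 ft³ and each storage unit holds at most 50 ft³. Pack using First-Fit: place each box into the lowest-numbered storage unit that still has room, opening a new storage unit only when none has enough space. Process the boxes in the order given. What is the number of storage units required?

35 ft³ → storage unit 1 (remaining 15 ft³)
7 ft³ → storage unit 1 (remaining 8 ft³)
7 ft³ → storage unit 1 (remaining 1 ft³)
28 ft³ → storage unit 2 (remaining 22 ft³)
37 ft³ → storage unit 3 (remaining 13 ft³)
7 ft³ → storage unit 2 (remaining 15 ft³)
30 ft³ → storage unit 4 (remaining 20 ft³)
26 ft³ → storage unit 5 (remaining 24 ft³)

5 storage units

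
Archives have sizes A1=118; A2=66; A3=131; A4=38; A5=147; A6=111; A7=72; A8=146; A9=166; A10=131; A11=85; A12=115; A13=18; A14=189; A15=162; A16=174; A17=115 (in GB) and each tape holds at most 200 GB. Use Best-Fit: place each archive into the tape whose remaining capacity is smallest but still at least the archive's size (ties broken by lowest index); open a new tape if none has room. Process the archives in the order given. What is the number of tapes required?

12 tapes

A1 (118 GB) → tape 1 (remaining 82 GB)
A2 (66 GB) → tape 1 (remaining 16 GB)
A3 (131 GB) → tape 2 (remaining 69 GB)
A4 (38 GB) → tape 2 (remaining 31 GB)
A5 (147 GB) → tape 3 (remaining 53 GB)
A6 (111 GB) → tape 4 (remaining 89 GB)
A7 (72 GB) → tape 4 (remaining 17 GB)
A8 (146 GB) → tape 5 (remaining 54 GB)
A9 (166 GB) → tape 6 (remaining 34 GB)
A10 (131 GB) → tape 7 (remaining 69 GB)
A11 (85 GB) → tape 8 (remaining 115 GB)
A12 (115 GB) → tape 8 (remaining 0 GB)
A13 (18 GB) → tape 2 (remaining 13 GB)
A14 (189 GB) → tape 9 (remaining 11 GB)
A15 (162 GB) → tape 10 (remaining 38 GB)
A16 (174 GB) → tape 11 (remaining 26 GB)
A17 (115 GB) → tape 12 (remaining 85 GB)
Final tapes: [118,66] [131,38,18] [147] [111,72] [146] [166] [131] [85,115] [189] [162] [174] [115].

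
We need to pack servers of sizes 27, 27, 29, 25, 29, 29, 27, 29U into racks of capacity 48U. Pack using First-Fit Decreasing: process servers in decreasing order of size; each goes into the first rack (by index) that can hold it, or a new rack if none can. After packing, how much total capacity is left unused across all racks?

Sorted descending: 29, 29, 29, 29, 27, 27, 27, 25.
rack 1: place 29U, 19U left
rack 2: place 29U, 19U left
rack 3: place 29U, 19U left
rack 4: place 29U, 19U left
rack 5: place 27U, 21U left
rack 6: place 27U, 21U left
rack 7: place 27U, 21U left
rack 8: place 25U, 23U left
8 racks × 48U = 384U; used 222U; unused 162U.

162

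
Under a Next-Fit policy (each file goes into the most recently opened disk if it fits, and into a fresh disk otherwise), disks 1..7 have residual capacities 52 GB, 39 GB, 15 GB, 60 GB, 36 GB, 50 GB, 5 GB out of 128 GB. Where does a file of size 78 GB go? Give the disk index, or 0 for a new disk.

Next-Fit only looks at disk 7, which has 5 GB free.
78 GB does not fit, so a new disk is opened.

0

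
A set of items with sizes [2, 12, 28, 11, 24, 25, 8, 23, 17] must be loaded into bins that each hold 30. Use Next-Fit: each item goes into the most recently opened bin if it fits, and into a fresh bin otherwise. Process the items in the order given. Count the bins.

8

bin 1: place 2, 28 left
bin 1: place 12, 16 left
bin 2: place 28, 2 left
bin 3: place 11, 19 left
bin 4: place 24, 6 left
bin 5: place 25, 5 left
bin 6: place 8, 22 left
bin 7: place 23, 7 left
bin 8: place 17, 13 left
Final bins: [2,12] [28] [11] [24] [25] [8] [23] [17].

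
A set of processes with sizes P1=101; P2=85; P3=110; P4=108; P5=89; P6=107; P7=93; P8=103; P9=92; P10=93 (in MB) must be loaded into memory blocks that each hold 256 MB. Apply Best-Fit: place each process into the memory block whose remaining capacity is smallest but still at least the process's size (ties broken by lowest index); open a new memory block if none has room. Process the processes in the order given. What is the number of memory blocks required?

5

P1 (101 MB) → memory block 1 (remaining 155 MB)
P2 (85 MB) → memory block 1 (remaining 70 MB)
P3 (110 MB) → memory block 2 (remaining 146 MB)
P4 (108 MB) → memory block 2 (remaining 38 MB)
P5 (89 MB) → memory block 3 (remaining 167 MB)
P6 (107 MB) → memory block 3 (remaining 60 MB)
P7 (93 MB) → memory block 4 (remaining 163 MB)
P8 (103 MB) → memory block 4 (remaining 60 MB)
P9 (92 MB) → memory block 5 (remaining 164 MB)
P10 (93 MB) → memory block 5 (remaining 71 MB)
Final memory blocks: [101,85] [110,108] [89,107] [93,103] [92,93].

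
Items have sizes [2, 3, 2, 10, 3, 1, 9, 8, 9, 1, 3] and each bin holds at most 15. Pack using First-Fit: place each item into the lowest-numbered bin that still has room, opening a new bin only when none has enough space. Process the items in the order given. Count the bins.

5

bin 1: place 2, 13 left
bin 1: place 3, 10 left
bin 1: place 2, 8 left
bin 2: place 10, 5 left
bin 1: place 3, 5 left
bin 1: place 1, 4 left
bin 3: place 9, 6 left
bin 4: place 8, 7 left
bin 5: place 9, 6 left
bin 1: place 1, 3 left
bin 1: place 3, 0 left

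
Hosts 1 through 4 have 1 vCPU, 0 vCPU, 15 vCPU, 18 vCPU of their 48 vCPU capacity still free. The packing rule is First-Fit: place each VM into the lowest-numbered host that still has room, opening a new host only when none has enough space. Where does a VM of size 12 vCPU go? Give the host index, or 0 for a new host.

Hosts with room: host 3 (15 vCPU), host 4 (18 vCPU).
The first with room is host 3.

3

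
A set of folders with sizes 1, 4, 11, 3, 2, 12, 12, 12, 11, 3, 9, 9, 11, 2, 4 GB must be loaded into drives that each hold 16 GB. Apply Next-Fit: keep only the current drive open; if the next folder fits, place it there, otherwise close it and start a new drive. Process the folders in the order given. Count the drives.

10

1 GB → drive 1 (remaining 15 GB)
4 GB → drive 1 (remaining 11 GB)
11 GB → drive 1 (remaining 0 GB)
3 GB → drive 2 (remaining 13 GB)
2 GB → drive 2 (remaining 11 GB)
12 GB → drive 3 (remaining 4 GB)
12 GB → drive 4 (remaining 4 GB)
12 GB → drive 5 (remaining 4 GB)
11 GB → drive 6 (remaining 5 GB)
3 GB → drive 6 (remaining 2 GB)
9 GB → drive 7 (remaining 7 GB)
9 GB → drive 8 (remaining 7 GB)
11 GB → drive 9 (remaining 5 GB)
2 GB → drive 9 (remaining 3 GB)
4 GB → drive 10 (remaining 12 GB)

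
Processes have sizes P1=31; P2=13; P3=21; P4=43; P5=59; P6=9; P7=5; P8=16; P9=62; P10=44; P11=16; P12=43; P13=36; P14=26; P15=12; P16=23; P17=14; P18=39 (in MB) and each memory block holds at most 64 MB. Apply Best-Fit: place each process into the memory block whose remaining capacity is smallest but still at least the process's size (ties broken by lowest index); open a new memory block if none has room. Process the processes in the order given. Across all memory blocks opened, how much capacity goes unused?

64

Put P1 (31 MB) in memory block 1; 33 MB remain.
Put P2 (13 MB) in memory block 1; 20 MB remain.
Put P3 (21 MB) in memory block 2; 43 MB remain.
Put P4 (43 MB) in memory block 2; 0 MB remain.
Put P5 (59 MB) in memory block 3; 5 MB remain.
Put P6 (9 MB) in memory block 1; 11 MB remain.
Put P7 (5 MB) in memory block 3; 0 MB remain.
Put P8 (16 MB) in memory block 4; 48 MB remain.
Put P9 (62 MB) in memory block 5; 2 MB remain.
Put P10 (44 MB) in memory block 4; 4 MB remain.
Put P11 (16 MB) in memory block 6; 48 MB remain.
Put P12 (43 MB) in memory block 6; 5 MB remain.
Put P13 (36 MB) in memory block 7; 28 MB remain.
Put P14 (26 MB) in memory block 7; 2 MB remain.
Put P15 (12 MB) in memory block 8; 52 MB remain.
Put P16 (23 MB) in memory block 8; 29 MB remain.
Put P17 (14 MB) in memory block 8; 15 MB remain.
Put P18 (39 MB) in memory block 9; 25 MB remain.
9 memory blocks × 64 MB = 576 MB; used 512 MB; unused 64 MB.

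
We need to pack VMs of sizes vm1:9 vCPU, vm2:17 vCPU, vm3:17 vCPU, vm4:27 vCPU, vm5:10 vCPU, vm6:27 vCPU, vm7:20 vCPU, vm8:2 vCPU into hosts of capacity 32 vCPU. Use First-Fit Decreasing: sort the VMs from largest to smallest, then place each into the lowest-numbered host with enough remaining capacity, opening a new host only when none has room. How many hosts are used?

5 hosts

Sorted descending: 27, 27, 20, 17, 17, 10, 9, 2.
host 1: place 27 vCPU, 5 vCPU left
host 2: place 27 vCPU, 5 vCPU left
host 3: place 20 vCPU, 12 vCPU left
host 4: place 17 vCPU, 15 vCPU left
host 5: place 17 vCPU, 15 vCPU left
host 3: place 10 vCPU, 2 vCPU left
host 4: place 9 vCPU, 6 vCPU left
host 1: place 2 vCPU, 3 vCPU left
Final hosts: [27,2] [27] [20,10] [17,9] [17].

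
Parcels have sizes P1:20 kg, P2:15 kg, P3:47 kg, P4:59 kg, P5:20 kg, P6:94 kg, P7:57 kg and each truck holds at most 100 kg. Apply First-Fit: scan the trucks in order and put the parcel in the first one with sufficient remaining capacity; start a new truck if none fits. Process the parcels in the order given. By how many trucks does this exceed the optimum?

0

First-Fit: [20,15,47] [59,20] [94] [57] → 4 trucks.
Total size 312 kg; any packing needs at least ⌈312/100⌉ = 4 trucks.
So 4 is already optimal.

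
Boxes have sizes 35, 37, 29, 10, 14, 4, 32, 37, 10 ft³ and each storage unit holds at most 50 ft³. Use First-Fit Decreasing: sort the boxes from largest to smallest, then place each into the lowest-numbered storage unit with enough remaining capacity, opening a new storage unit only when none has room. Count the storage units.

5

Sorted descending: 37, 37, 35, 32, 29, 14, 10, 10, 4.
storage unit 1: place 37 ft³, 13 ft³ left
storage unit 2: place 37 ft³, 13 ft³ left
storage unit 3: place 35 ft³, 15 ft³ left
storage unit 4: place 32 ft³, 18 ft³ left
storage unit 5: place 29 ft³, 21 ft³ left
storage unit 3: place 14 ft³, 1 ft³ left
storage unit 1: place 10 ft³, 3 ft³ left
storage unit 2: place 10 ft³, 3 ft³ left
storage unit 4: place 4 ft³, 14 ft³ left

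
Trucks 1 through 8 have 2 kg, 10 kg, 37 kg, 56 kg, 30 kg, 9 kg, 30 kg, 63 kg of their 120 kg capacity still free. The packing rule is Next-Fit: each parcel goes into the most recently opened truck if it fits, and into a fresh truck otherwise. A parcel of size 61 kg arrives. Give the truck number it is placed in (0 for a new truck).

Next-Fit only looks at truck 8, which has 63 kg free.
61 kg fits there.

8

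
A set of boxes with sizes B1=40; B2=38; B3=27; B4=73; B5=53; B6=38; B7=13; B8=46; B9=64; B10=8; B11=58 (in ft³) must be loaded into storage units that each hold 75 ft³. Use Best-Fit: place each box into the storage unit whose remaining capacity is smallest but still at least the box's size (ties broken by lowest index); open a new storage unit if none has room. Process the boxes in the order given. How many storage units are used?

Put B1 (40 ft³) in storage unit 1; 35 ft³ remain.
Put B2 (38 ft³) in storage unit 2; 37 ft³ remain.
Put B3 (27 ft³) in storage unit 1; 8 ft³ remain.
Put B4 (73 ft³) in storage unit 3; 2 ft³ remain.
Put B5 (53 ft³) in storage unit 4; 22 ft³ remain.
Put B6 (38 ft³) in storage unit 5; 37 ft³ remain.
Put B7 (13 ft³) in storage unit 4; 9 ft³ remain.
Put B8 (46 ft³) in storage unit 6; 29 ft³ remain.
Put B9 (64 ft³) in storage unit 7; 11 ft³ remain.
Put B10 (8 ft³) in storage unit 1; 0 ft³ remain.
Put B11 (58 ft³) in storage unit 8; 17 ft³ remain.

8 storage units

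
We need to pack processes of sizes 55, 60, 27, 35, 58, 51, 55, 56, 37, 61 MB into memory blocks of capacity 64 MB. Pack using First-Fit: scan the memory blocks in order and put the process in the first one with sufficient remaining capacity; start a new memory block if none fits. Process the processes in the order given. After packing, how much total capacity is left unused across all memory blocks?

81

memory block 1: place 55 MB, 9 MB left
memory block 2: place 60 MB, 4 MB left
memory block 3: place 27 MB, 37 MB left
memory block 3: place 35 MB, 2 MB left
memory block 4: place 58 MB, 6 MB left
memory block 5: place 51 MB, 13 MB left
memory block 6: place 55 MB, 9 MB left
memory block 7: place 56 MB, 8 MB left
memory block 8: place 37 MB, 27 MB left
memory block 9: place 61 MB, 3 MB left
9 memory blocks × 64 MB = 576 MB; used 495 MB; unused 81 MB.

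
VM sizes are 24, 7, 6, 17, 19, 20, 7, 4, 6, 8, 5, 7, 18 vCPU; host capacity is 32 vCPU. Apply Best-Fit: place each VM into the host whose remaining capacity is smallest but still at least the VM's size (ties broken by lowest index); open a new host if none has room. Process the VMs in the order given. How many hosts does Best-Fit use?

5 hosts

24 vCPU → host 1 (remaining 8 vCPU)
7 vCPU → host 1 (remaining 1 vCPU)
6 vCPU → host 2 (remaining 26 vCPU)
17 vCPU → host 2 (remaining 9 vCPU)
19 vCPU → host 3 (remaining 13 vCPU)
20 vCPU → host 4 (remaining 12 vCPU)
7 vCPU → host 2 (remaining 2 vCPU)
4 vCPU → host 4 (remaining 8 vCPU)
6 vCPU → host 4 (remaining 2 vCPU)
8 vCPU → host 3 (remaining 5 vCPU)
5 vCPU → host 3 (remaining 0 vCPU)
7 vCPU → host 5 (remaining 25 vCPU)
18 vCPU → host 5 (remaining 7 vCPU)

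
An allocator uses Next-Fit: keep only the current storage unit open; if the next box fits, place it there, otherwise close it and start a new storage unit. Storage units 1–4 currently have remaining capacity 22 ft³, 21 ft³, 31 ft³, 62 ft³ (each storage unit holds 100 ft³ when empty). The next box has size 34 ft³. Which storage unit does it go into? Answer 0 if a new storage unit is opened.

Next-Fit only looks at storage unit 4, which has 62 ft³ free.
34 ft³ fits there.

4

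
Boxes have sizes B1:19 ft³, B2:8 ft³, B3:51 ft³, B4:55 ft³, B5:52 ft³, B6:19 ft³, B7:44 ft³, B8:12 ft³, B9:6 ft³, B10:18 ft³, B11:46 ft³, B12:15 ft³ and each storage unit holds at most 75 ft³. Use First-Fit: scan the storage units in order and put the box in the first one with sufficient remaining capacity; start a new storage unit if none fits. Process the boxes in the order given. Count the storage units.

6

storage unit 1: place B1 (19 ft³), 56 ft³ left
storage unit 1: place B2 (8 ft³), 48 ft³ left
storage unit 2: place B3 (51 ft³), 24 ft³ left
storage unit 3: place B4 (55 ft³), 20 ft³ left
storage unit 4: place B5 (52 ft³), 23 ft³ left
storage unit 1: place B6 (19 ft³), 29 ft³ left
storage unit 5: place B7 (44 ft³), 31 ft³ left
storage unit 1: place B8 (12 ft³), 17 ft³ left
storage unit 1: place B9 (6 ft³), 11 ft³ left
storage unit 2: place B10 (18 ft³), 6 ft³ left
storage unit 6: place B11 (46 ft³), 29 ft³ left
storage unit 3: place B12 (15 ft³), 5 ft³ left
Final storage units: [19,8,19,12,6] [51,18] [55,15] [52] [44] [46].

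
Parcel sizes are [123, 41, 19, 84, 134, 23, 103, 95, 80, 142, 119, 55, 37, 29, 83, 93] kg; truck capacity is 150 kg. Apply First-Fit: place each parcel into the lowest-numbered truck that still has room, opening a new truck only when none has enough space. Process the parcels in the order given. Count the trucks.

123 kg → truck 1 (remaining 27 kg)
41 kg → truck 2 (remaining 109 kg)
19 kg → truck 1 (remaining 8 kg)
84 kg → truck 2 (remaining 25 kg)
134 kg → truck 3 (remaining 16 kg)
23 kg → truck 2 (remaining 2 kg)
103 kg → truck 4 (remaining 47 kg)
95 kg → truck 5 (remaining 55 kg)
80 kg → truck 6 (remaining 70 kg)
142 kg → truck 7 (remaining 8 kg)
119 kg → truck 8 (remaining 31 kg)
55 kg → truck 5 (remaining 0 kg)
37 kg → truck 4 (remaining 10 kg)
29 kg → truck 6 (remaining 41 kg)
83 kg → truck 9 (remaining 67 kg)
93 kg → truck 10 (remaining 57 kg)
Final trucks: [123,19] [41,84,23] [134] [103,37] [95,55] [80,29] [142] [119] [83] [93].

10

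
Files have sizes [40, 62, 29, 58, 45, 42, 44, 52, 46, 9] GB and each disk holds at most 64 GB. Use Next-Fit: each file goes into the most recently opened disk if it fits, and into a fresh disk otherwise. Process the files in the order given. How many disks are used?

9

Put 40 GB in disk 1; 24 GB remain.
Put 62 GB in disk 2; 2 GB remain.
Put 29 GB in disk 3; 35 GB remain.
Put 58 GB in disk 4; 6 GB remain.
Put 45 GB in disk 5; 19 GB remain.
Put 42 GB in disk 6; 22 GB remain.
Put 44 GB in disk 7; 20 GB remain.
Put 52 GB in disk 8; 12 GB remain.
Put 46 GB in disk 9; 18 GB remain.
Put 9 GB in disk 9; 9 GB remain.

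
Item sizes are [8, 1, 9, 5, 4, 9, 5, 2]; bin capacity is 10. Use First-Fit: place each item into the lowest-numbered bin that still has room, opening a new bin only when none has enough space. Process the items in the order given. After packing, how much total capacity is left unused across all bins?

7

bin 1: place 8, 2 left
bin 1: place 1, 1 left
bin 2: place 9, 1 left
bin 3: place 5, 5 left
bin 3: place 4, 1 left
bin 4: place 9, 1 left
bin 5: place 5, 5 left
bin 5: place 2, 3 left
5 bins × 10 = 50; used 43; unused 7.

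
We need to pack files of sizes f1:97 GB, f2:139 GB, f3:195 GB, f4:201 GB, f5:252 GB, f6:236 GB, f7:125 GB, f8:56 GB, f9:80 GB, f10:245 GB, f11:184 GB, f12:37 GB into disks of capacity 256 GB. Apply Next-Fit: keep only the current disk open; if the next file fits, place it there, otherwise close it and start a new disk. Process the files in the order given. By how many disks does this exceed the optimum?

1

Next-Fit: [97,139] [195] [201] [252] [236] [125,56] [80] [245] [184,37] → 9 disks.
Total size 1847 GB; any packing needs at least ⌈1847/256⌉ = 8 disks.
An optimal packing achieves that bound: [252] [245] [236] [201,37] [195,56] [184] [139,97] [125,80] → 8 disks.
Excess: 9 − 8 = 1.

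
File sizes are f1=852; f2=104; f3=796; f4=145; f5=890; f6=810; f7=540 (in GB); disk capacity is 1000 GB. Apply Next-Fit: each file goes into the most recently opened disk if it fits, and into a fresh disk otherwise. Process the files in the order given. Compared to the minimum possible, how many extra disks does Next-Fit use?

0

Next-Fit: [852,104] [796,145] [890] [810] [540] → 5 disks.
Total size 4137 GB; any packing needs at least ⌈4137/1000⌉ = 5 disks.
So 5 is already optimal.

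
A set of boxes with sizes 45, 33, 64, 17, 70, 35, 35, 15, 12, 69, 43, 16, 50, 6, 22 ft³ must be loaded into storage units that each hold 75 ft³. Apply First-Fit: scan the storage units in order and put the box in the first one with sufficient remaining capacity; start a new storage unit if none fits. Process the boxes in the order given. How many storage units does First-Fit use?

45 ft³ → storage unit 1 (remaining 30 ft³)
33 ft³ → storage unit 2 (remaining 42 ft³)
64 ft³ → storage unit 3 (remaining 11 ft³)
17 ft³ → storage unit 1 (remaining 13 ft³)
70 ft³ → storage unit 4 (remaining 5 ft³)
35 ft³ → storage unit 2 (remaining 7 ft³)
35 ft³ → storage unit 5 (remaining 40 ft³)
15 ft³ → storage unit 5 (remaining 25 ft³)
12 ft³ → storage unit 1 (remaining 1 ft³)
69 ft³ → storage unit 6 (remaining 6 ft³)
43 ft³ → storage unit 7 (remaining 32 ft³)
16 ft³ → storage unit 5 (remaining 9 ft³)
50 ft³ → storage unit 8 (remaining 25 ft³)
6 ft³ → storage unit 2 (remaining 1 ft³)
22 ft³ → storage unit 7 (remaining 10 ft³)
Final storage units: [45,17,12] [33,35,6] [64] [70] [35,15,16] [69] [43,22] [50].

8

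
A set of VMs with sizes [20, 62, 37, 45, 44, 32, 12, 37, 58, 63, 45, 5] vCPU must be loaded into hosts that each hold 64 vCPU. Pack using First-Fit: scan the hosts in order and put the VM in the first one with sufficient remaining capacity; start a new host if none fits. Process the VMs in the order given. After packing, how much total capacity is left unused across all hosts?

116

Put 20 vCPU in host 1; 44 vCPU remain.
Put 62 vCPU in host 2; 2 vCPU remain.
Put 37 vCPU in host 1; 7 vCPU remain.
Put 45 vCPU in host 3; 19 vCPU remain.
Put 44 vCPU in host 4; 20 vCPU remain.
Put 32 vCPU in host 5; 32 vCPU remain.
Put 12 vCPU in host 3; 7 vCPU remain.
Put 37 vCPU in host 6; 27 vCPU remain.
Put 58 vCPU in host 7; 6 vCPU remain.
Put 63 vCPU in host 8; 1 vCPU remain.
Put 45 vCPU in host 9; 19 vCPU remain.
Put 5 vCPU in host 1; 2 vCPU remain.
9 hosts × 64 vCPU = 576 vCPU; used 460 vCPU; unused 116 vCPU.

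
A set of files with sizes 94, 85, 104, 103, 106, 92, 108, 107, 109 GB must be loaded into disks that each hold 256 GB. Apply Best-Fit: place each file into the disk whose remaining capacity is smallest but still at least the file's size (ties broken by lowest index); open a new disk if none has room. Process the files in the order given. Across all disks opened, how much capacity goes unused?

94 GB → disk 1 (remaining 162 GB)
85 GB → disk 1 (remaining 77 GB)
104 GB → disk 2 (remaining 152 GB)
103 GB → disk 2 (remaining 49 GB)
106 GB → disk 3 (remaining 150 GB)
92 GB → disk 3 (remaining 58 GB)
108 GB → disk 4 (remaining 148 GB)
107 GB → disk 4 (remaining 41 GB)
109 GB → disk 5 (remaining 147 GB)
5 disks × 256 GB = 1280 GB; used 908 GB; unused 372 GB.

372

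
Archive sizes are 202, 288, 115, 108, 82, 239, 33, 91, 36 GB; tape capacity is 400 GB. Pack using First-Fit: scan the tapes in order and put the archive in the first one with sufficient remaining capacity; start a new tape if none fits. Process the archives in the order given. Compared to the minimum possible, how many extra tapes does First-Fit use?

0

First-Fit: [202,115,82] [288,108] [239,33,91,36] → 3 tapes.
Total size 1194 GB; any packing needs at least ⌈1194/400⌉ = 3 tapes.
So 3 is already optimal.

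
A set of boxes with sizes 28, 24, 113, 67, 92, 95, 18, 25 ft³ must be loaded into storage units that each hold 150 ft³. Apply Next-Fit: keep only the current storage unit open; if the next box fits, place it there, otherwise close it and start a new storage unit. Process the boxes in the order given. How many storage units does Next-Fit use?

5 storage units

storage unit 1: place 28 ft³, 122 ft³ left
storage unit 1: place 24 ft³, 98 ft³ left
storage unit 2: place 113 ft³, 37 ft³ left
storage unit 3: place 67 ft³, 83 ft³ left
storage unit 4: place 92 ft³, 58 ft³ left
storage unit 5: place 95 ft³, 55 ft³ left
storage unit 5: place 18 ft³, 37 ft³ left
storage unit 5: place 25 ft³, 12 ft³ left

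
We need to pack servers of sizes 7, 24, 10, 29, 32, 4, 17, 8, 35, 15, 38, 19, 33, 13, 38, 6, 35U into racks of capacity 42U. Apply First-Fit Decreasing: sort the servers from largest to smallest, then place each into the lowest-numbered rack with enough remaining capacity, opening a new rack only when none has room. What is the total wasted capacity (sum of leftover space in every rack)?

15

Sorted descending: 38, 38, 35, 35, 33, 32, 29, 24, 19, 17, 15, 13, 10, 8, 7, 6, 4.
38U → rack 1 (remaining 4U)
38U → rack 2 (remaining 4U)
35U → rack 3 (remaining 7U)
35U → rack 4 (remaining 7U)
33U → rack 5 (remaining 9U)
32U → rack 6 (remaining 10U)
29U → rack 7 (remaining 13U)
24U → rack 8 (remaining 18U)
19U → rack 9 (remaining 23U)
17U → rack 8 (remaining 1U)
15U → rack 9 (remaining 8U)
13U → rack 7 (remaining 0U)
10U → rack 6 (remaining 0U)
8U → rack 5 (remaining 1U)
7U → rack 3 (remaining 0U)
6U → rack 4 (remaining 1U)
4U → rack 1 (remaining 0U)
9 racks × 42U = 378U; used 363U; unused 15U.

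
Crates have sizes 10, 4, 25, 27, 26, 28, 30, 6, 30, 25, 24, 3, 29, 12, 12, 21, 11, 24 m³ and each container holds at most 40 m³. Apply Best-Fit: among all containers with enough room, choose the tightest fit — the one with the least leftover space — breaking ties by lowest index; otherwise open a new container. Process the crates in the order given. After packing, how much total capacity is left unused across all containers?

93

container 1: place 10 m³, 30 m³ left
container 1: place 4 m³, 26 m³ left
container 1: place 25 m³, 1 m³ left
container 2: place 27 m³, 13 m³ left
container 3: place 26 m³, 14 m³ left
container 4: place 28 m³, 12 m³ left
container 5: place 30 m³, 10 m³ left
container 5: place 6 m³, 4 m³ left
container 6: place 30 m³, 10 m³ left
container 7: place 25 m³, 15 m³ left
container 8: place 24 m³, 16 m³ left
container 5: place 3 m³, 1 m³ left
container 9: place 29 m³, 11 m³ left
container 4: place 12 m³, 0 m³ left
container 2: place 12 m³, 1 m³ left
container 10: place 21 m³, 19 m³ left
container 9: place 11 m³, 0 m³ left
container 11: place 24 m³, 16 m³ left
11 containers × 40 m³ = 440 m³; used 347 m³; unused 93 m³.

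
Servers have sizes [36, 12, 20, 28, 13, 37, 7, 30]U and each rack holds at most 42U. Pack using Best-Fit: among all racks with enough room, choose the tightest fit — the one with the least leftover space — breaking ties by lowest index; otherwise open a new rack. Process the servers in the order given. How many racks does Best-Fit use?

36U → rack 1 (remaining 6U)
12U → rack 2 (remaining 30U)
20U → rack 2 (remaining 10U)
28U → rack 3 (remaining 14U)
13U → rack 3 (remaining 1U)
37U → rack 4 (remaining 5U)
7U → rack 2 (remaining 3U)
30U → rack 5 (remaining 12U)

5 racks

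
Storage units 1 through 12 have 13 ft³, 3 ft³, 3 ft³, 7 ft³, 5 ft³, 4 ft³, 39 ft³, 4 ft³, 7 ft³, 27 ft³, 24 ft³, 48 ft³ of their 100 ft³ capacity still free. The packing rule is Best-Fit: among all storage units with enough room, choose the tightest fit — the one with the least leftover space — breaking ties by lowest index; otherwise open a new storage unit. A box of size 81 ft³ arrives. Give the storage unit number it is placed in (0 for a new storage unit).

0

No storage unit has ≥ 81 ft³ free, so a new storage unit is opened.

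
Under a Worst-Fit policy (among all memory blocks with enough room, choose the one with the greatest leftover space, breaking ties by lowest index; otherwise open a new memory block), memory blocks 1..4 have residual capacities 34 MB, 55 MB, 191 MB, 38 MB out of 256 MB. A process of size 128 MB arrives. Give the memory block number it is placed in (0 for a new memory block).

Memory blocks with room: memory block 3 (191 MB).
Most room is memory block 3 with 191 MB free.

3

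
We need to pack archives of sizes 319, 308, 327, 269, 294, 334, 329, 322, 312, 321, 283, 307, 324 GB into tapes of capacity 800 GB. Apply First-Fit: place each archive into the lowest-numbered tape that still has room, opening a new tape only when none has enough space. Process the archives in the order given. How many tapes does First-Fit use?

Put 319 GB in tape 1; 481 GB remain.
Put 308 GB in tape 1; 173 GB remain.
Put 327 GB in tape 2; 473 GB remain.
Put 269 GB in tape 2; 204 GB remain.
Put 294 GB in tape 3; 506 GB remain.
Put 334 GB in tape 3; 172 GB remain.
Put 329 GB in tape 4; 471 GB remain.
Put 322 GB in tape 4; 149 GB remain.
Put 312 GB in tape 5; 488 GB remain.
Put 321 GB in tape 5; 167 GB remain.
Put 283 GB in tape 6; 517 GB remain.
Put 307 GB in tape 6; 210 GB remain.
Put 324 GB in tape 7; 476 GB remain.

7 tapes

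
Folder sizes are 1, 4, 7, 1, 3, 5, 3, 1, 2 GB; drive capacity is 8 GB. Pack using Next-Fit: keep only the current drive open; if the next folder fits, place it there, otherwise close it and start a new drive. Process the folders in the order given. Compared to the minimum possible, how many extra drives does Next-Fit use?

Next-Fit: [1,4] [7,1] [3,5] [3,1,2] → 4 drives.
Total size 27 GB; any packing needs at least ⌈27/8⌉ = 4 drives.
So 4 is already optimal.

0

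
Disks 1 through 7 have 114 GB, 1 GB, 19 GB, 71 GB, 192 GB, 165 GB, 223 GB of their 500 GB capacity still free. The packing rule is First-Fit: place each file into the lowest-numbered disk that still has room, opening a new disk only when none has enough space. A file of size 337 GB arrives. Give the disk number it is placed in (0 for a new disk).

No disk has ≥ 337 GB free, so a new disk is opened.

0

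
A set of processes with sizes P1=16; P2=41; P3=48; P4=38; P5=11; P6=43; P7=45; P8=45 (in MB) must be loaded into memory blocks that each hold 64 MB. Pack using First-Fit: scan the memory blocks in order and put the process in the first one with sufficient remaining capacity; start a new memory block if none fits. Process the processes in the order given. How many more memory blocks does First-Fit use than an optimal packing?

First-Fit: [16,41] [48,11] [38] [43] [45] [45] → 6 memory blocks.
6 processes exceed 32 MB (half the capacity), and no two of those can share a memory block, so at least 6 memory blocks are needed.
So 6 is already optimal.

0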